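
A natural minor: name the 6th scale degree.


Let's work it out.
Natural minor scale pattern: W-H-W-W-H-W-W (2-1-2-2-1-2-2 semitones)
Starting from A:
  A + 2 semitones → B
  B + 1 semitone → C
  C + 2 semitones → D
  D + 2 semitones → E
  E + 1 semitone → F
  F + 2 semitones → G
  G + 2 semitones → A
Scale: A B C D E F G
Degree 6 = F


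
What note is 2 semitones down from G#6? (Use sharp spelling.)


G#6: chromatic position 8 in octave 6 → absolute = 6×12 + 8 = 80
Transpose down 2: 80 - 2 = 78
78 = 6×12 + 6 → F# in octave 6
Result = F#6


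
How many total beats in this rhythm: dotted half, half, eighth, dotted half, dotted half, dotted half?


Let's work it out.
Beat values:
  dotted half = 3 beats
  half = 2 beats
  eighth = 0.5 beats
  dotted half = 3 beats
  dotted half = 3 beats
  dotted half = 3 beats
Sum = 3 + 2 + 0.5 + 3 + 3 + 3
= 14.5 beats


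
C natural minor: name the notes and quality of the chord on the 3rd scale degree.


Step by step:
C natural minor scale: C D Eb F G Ab Bb
Diatonic triad on degree 3 stacks scale notes 3, 5, 7: Eb G Bb
Eb→G = 4 semitones; Eb→Bb = 7 semitones → major triad
= Eb G Bb (major)


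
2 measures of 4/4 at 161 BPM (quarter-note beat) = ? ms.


Reasoning:
Quarter-note beat duration = 60000 / 161 ms
Beats per measure (4/4) = 4
One measure = 4 × 60000 / 161 = 240000 / 161 ms
2 measures = 2 × 240000 / 161 = 480000 / 161
= 2981.4 ms


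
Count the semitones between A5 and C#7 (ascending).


Solution.
Absolute semitone position = octave×12 + chromatic position
A5: 5×12 + 9 = 69
C#7: 7×12 + 1 = 85
Difference = 85 - 69 = 16
= 16 semitones


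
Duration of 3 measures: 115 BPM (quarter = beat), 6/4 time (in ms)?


Quarter-note beat duration = 60000 / 115 ms
Beats per measure (6/4) = 6
One measure = 6 × 60000 / 115 = 360000 / 115 ms
3 measures = 3 × 360000 / 115 = 1080000 / 115
= 9391.3 ms


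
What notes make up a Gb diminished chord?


Solution.
Diminished triad = root + minor 3rd (3 semitones) + diminished 5th (6 semitones)
A triad on Gb stacks thirds, so the chord tones use letter names G-B-D
Root: Gb
Minor 3rd above Gb: Bbb
Diminished 5th above Gb: Dbb
Chord = Gb Bbb Dbb


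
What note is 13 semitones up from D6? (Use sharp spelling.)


Reasoning:
D6: chromatic position 2 in octave 6 → absolute = 6×12 + 2 = 74
Transpose up 13: 74 + 13 = 87
87 = 7×12 + 3 → D# in octave 7
Result = D#7


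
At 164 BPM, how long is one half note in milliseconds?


One quarter-note beat = 60000 / BPM = 60000 / 164 ms
Half note = 2 × quarter note
Duration = 2 × 60000 / 164 = 120000 / 164
= 731.7 ms


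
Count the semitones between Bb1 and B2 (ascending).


Step by step:
Absolute semitone position = octave×12 + chromatic position
Bb1: 1×12 + 10 = 22
B2: 2×12 + 11 = 35
Difference = 35 - 22 = 13
= 13 semitones


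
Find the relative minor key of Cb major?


Reasoning:
The relative minor shares the major's key signature and starts on its 6th degree
6th degree = a major 6th above the tonic; a major 6th above Cb is Ab
→ relative minor of Cb major is Ab minor
= Ab minor


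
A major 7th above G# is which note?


Solution.
A 7th spans 7 letter names, so from G we land on F
A major 7th = 11 semitones above G#
Spell F at that pitch: F##
= F##


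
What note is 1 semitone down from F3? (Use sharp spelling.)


Reasoning:
F3: chromatic position 5 in octave 3 → absolute = 3×12 + 5 = 41
Transpose down 1: 41 - 1 = 40
40 = 3×12 + 4 → E in octave 3
Result = E3


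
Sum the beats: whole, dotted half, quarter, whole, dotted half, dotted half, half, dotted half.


Working:
Beat values:
  whole = 4 beats
  dotted half = 3 beats
  quarter = 1 beat
  whole = 4 beats
  dotted half = 3 beats
  dotted half = 3 beats
  half = 2 beats
  dotted half = 3 beats
Sum = 4 + 3 + 1 + 4 + 3 + 3 + 2 + 3
= 23 beats


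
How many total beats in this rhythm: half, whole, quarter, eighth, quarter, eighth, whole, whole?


Reasoning:
Beat values:
  half = 2 beats
  whole = 4 beats
  quarter = 1 beat
  eighth = 0.5 beats
  quarter = 1 beat
  eighth = 0.5 beats
  whole = 4 beats
  whole = 4 beats
Sum = 2 + 4 + 1 + 0.5 + 1 + 0.5 + 4 + 4
= 17 beats


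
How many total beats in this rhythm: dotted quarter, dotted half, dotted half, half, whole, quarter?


Beat values:
  dotted quarter = 1.5 beats
  dotted half = 3 beats
  dotted half = 3 beats
  half = 2 beats
  whole = 4 beats
  quarter = 1 beat
Sum = 1.5 + 3 + 3 + 2 + 4 + 1
= 14.5 beats


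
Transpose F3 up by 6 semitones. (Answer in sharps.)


F3: chromatic position 5 in octave 3 → absolute = 3×12 + 5 = 41
Transpose up 6: 41 + 6 = 47
47 = 3×12 + 11 → B in octave 3
Result = B3


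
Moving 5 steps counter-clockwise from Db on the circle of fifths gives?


Working:
Each counter-clockwise step moves down a perfect 5th (= up a perfect 4th)
From Db: Db → F#/Gb → B → E → A → D
= D


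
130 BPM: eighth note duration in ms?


Solution.
One quarter-note beat = 60000 / BPM = 60000 / 130 ms
Eighth note = 1/2 × quarter note
Duration = 1/2 × 60000 / 130 = 30000 / 130
= 230.8 ms


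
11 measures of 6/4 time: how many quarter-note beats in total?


Reasoning:
Time signature 6/4: the bottom number 4 means the quarter note gets one count
The top number 6 means 6 quarter-note beats per measure
Total = 6 × 11 measures
= 66 quarter-note beats


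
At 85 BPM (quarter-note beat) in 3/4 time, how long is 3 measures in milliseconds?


Let's work it out.
Quarter-note beat duration = 60000 / 85 ms
Beats per measure (3/4) = 3
One measure = 3 × 60000 / 85 = 180000 / 85 ms
3 measures = 3 × 180000 / 85 = 540000 / 85
= 6352.9 ms


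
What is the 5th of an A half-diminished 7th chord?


Reasoning:
Half-diminished 7th chord = root + minor 3rd + diminished 5th + minor 7th
Seventh chords stack in thirds, so the letter names are A-C-E-G
Root: A
Minor 3rd above A: C
Diminished 5th above A: Eb
Minor 7th above A: G
The 5th = Eb


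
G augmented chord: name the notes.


Reasoning:
Augmented triad = root + major 3rd (4 semitones) + augmented 5th (8 semitones)
A triad on G stacks thirds, so the chord tones use letter names G-B-D
Root: G
Major 3rd above G: B
Augmented 5th above G: D#
Chord = G B D#


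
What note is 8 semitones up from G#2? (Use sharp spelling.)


Let's work it out.
G#2: chromatic position 8 in octave 2 → absolute = 2×12 + 8 = 32
Transpose up 8: 32 + 8 = 40
40 = 3×12 + 4 → E in octave 3
Result = E3


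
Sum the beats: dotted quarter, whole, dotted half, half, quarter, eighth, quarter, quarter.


Beat values:
  dotted quarter = 1.5 beats
  whole = 4 beats
  dotted half = 3 beats
  half = 2 beats
  quarter = 1 beat
  eighth = 0.5 beats
  quarter = 1 beat
  quarter = 1 beat
Sum = 1.5 + 4 + 3 + 2 + 1 + 0.5 + 1 + 1
= 14 beats


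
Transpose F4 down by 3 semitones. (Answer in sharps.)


F4: chromatic position 5 in octave 4 → absolute = 4×12 + 5 = 53
Transpose down 3: 53 - 3 = 50
50 = 4×12 + 2 → D in octave 4
Result = D4


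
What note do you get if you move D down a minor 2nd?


minor 2nd: 2 letter names, 1 semitones
Letter: D - 1 → C
Pitch: D - 1 semitones, spelled as a C → C#
= C#


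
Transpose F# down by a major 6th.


major 6th: 6 letter names, 9 semitones
Letter: F - 5 → A
Pitch: F# - 9 semitones, spelled as an A → A
= A


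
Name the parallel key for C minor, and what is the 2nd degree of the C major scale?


Solution.
Parallel keys share the same tonic but differ in mode
C minor → parallel is C major
C major scale: C D E F G A B
= C major; 2nd degree = D


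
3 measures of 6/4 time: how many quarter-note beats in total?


Reasoning:
Time signature 6/4: the bottom number 4 means the quarter note gets one count
The top number 6 means 6 quarter-note beats per measure
Total = 6 × 3 measures
= 18 quarter-note beats


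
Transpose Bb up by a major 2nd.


Working:
major 2nd: 2 letter names, 2 semitones
Letter: B + 1 → C
Pitch: Bb + 2 semitones, spelled as a C → C
= C


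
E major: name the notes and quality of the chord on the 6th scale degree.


Reasoning:
E major scale: E F# G# A B C# D#
Diatonic triad on degree 6 stacks scale notes 6, 1, 3: C# E G#
C#→E = 3 semitones; C#→G# = 7 semitones → minor triad
= C# E G# (minor)


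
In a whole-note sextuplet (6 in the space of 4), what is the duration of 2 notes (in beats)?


Sextuplet: 6 notes occupy the space of 4 whole notes
Space = 4 × 4 = 16 beats
Each sextuplet note = 16 / 6 = 8/3 beats
2 notes = 2 × 8/3 = 16/3
= 16/3 beats


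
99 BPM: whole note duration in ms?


One quarter-note beat = 60000 / BPM = 60000 / 99 ms
Whole note = 4 × quarter note
Duration = 4 × 60000 / 99 = 240000 / 99
= 2424.2 ms


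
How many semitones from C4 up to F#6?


Step by step:
Absolute semitone position = octave×12 + chromatic position
C4: 4×12 + 0 = 48
F#6: 6×12 + 6 = 78
Difference = 78 - 48 = 30
= 30 semitones


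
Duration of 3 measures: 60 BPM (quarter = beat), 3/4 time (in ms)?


Step by step:
Quarter-note beat duration = 60000 / 60 ms
Beats per measure (3/4) = 3
One measure = 3 × 60000 / 60 = 180000 / 60 ms
3 measures = 3 × 180000 / 60 = 540000 / 60
= 9000.0 ms


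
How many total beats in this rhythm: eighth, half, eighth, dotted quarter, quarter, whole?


Reasoning:
Beat values:
  eighth = 0.5 beats
  half = 2 beats
  eighth = 0.5 beats
  dotted quarter = 1.5 beats
  quarter = 1 beat
  whole = 4 beats
Sum = 0.5 + 2 + 0.5 + 1.5 + 1 + 4
= 9.5 beats


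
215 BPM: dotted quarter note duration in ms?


Working:
One quarter-note beat = 60000 / BPM = 60000 / 215 ms
Dotted quarter note = 3/2 × quarter note
Duration = 3/2 × 60000 / 215 = 90000 / 215
= 418.6 ms


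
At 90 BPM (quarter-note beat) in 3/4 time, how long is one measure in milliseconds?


Solution.
Quarter-note beat duration = 60000 / 90 ms
Beats per measure (3/4) = 3
One measure = 3 × 60000 / 90 = 180000 / 90 ms
= 2000.0 ms


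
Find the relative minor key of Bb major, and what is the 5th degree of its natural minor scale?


Reasoning:
The relative minor shares the major's key signature and starts on its 6th degree
6th degree = a major 6th above the tonic; a major 6th above Bb is G
→ relative minor of Bb major is G minor
G natural minor scale: G A Bb C D Eb F
= G minor; 5th degree = D


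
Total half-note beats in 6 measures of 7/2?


Solution.
Time signature 7/2: the bottom number 2 means the half note gets one count
The top number 7 means 7 half-note beats per measure
Total = 7 × 6 measures
= 42 half-note beats


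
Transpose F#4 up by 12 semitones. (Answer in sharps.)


Let's work it out.
F#4: chromatic position 6 in octave 4 → absolute = 4×12 + 6 = 54
Transpose up 12: 54 + 12 = 66
66 = 5×12 + 6 → F# in octave 5
Result = F#5


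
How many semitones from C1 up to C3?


Absolute semitone position = octave×12 + chromatic position
C1: 1×12 + 0 = 12
C3: 3×12 + 0 = 36
Difference = 36 - 12 = 24
= 24 semitones


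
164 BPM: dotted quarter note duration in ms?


Step by step:
One quarter-note beat = 60000 / BPM = 60000 / 164 ms
Dotted quarter note = 3/2 × quarter note
Duration = 3/2 × 60000 / 164 = 90000 / 164
= 548.8 ms


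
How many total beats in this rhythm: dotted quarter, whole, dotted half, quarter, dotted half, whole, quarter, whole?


Beat values:
  dotted quarter = 1.5 beats
  whole = 4 beats
  dotted half = 3 beats
  quarter = 1 beat
  dotted half = 3 beats
  whole = 4 beats
  quarter = 1 beat
  whole = 4 beats
Sum = 1.5 + 4 + 3 + 1 + 3 + 4 + 1 + 4
= 21.5 beats


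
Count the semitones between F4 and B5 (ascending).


Working:
Absolute semitone position = octave×12 + chromatic position
F4: 4×12 + 5 = 53
B5: 5×12 + 11 = 71
Difference = 71 - 53 = 18
= 18 semitones


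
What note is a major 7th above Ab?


A 7th spans 7 letter names, so from A we land on G
A major 7th = 11 semitones above Ab
Spell G at that pitch: G
= G


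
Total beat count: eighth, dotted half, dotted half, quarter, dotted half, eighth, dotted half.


Working:
Beat values:
  eighth = 0.5 beats
  dotted half = 3 beats
  dotted half = 3 beats
  quarter = 1 beat
  dotted half = 3 beats
  eighth = 0.5 beats
  dotted half = 3 beats
Sum = 0.5 + 3 + 3 + 1 + 3 + 0.5 + 3
= 14 beats


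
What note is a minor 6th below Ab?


Let's work it out.
A 6th spans 6 letter names, so from A we land on C
A minor 6th = 8 semitones below Ab
Spell C at that pitch: C
= C


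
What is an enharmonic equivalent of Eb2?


Reasoning:
Enharmonic notes sound the same pitch but are spelled with different letter names
Eb and D# name the same pitch class
= D#2


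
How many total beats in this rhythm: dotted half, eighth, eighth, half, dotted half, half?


Solution.
Beat values:
  dotted half = 3 beats
  eighth = 0.5 beats
  eighth = 0.5 beats
  half = 2 beats
  dotted half = 3 beats
  half = 2 beats
Sum = 3 + 0.5 + 0.5 + 2 + 3 + 2
= 11 beats


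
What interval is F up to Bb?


Let's work it out.
Letter names: F → B spans 4 letter names → a 4th
Semitones: F → Bb = 5 half-steps
A 4th of 5 semitones is a perfect 4th
= perfect 4th


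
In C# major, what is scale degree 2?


Let's work it out.
Major scale pattern: W-W-H-W-W-W-H (2-2-1-2-2-2-1 semitones)
Starting from C#:
  C# + 2 semitones → D#
  D# + 2 semitones → E#
  E# + 1 semitone → F#
  F# + 2 semitones → G#
  G# + 2 semitones → A#
  A# + 2 semitones → B#
  B# + 1 semitone → C#
Scale: C# D# E# F# G# A# B#
Degree 2 = D#


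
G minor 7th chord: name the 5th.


Step by step:
Minor 7th chord = root + minor 3rd + perfect 5th + minor 7th
Seventh chords stack in thirds, so the letter names are G-B-D-F
Root: G
Minor 3rd above G: Bb
Perfect 5th above G: D
Minor 7th above G: F
The 5th = D


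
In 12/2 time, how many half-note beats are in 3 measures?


Solution.
Time signature 12/2: the bottom number 2 means the half note gets one count
The top number 12 means 12 half-note beats per measure
Total = 12 × 3 measures
= 36 half-note beats


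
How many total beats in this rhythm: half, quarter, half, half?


Beat values:
  half = 2 beats
  quarter = 1 beat
  half = 2 beats
  half = 2 beats
Sum = 2 + 1 + 2 + 2
= 7 beats


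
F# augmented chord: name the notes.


Working:
Augmented triad = root + major 3rd (4 semitones) + augmented 5th (8 semitones)
A triad on F# stacks thirds, so the chord tones use letter names F-A-C
Root: F#
Major 3rd above F#: A#
Augmented 5th above F#: C##
Chord = F# A# C##


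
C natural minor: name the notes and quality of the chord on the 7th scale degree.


Solution.
C natural minor scale: C D Eb F G Ab Bb
Diatonic triad on degree 7 stacks scale notes 7, 2, 4: Bb D F
Bb→D = 4 semitones; Bb→F = 7 semitones → major triad
= Bb D F (major)


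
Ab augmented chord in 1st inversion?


Reasoning:
Root position: Ab C E
1st inversion: move root up an octave
Bass note: C
Notes (bottom to top) = C E Ab


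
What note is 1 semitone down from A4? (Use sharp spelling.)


Reasoning:
A4: chromatic position 9 in octave 4 → absolute = 4×12 + 9 = 57
Transpose down 1: 57 - 1 = 56
56 = 4×12 + 8 → G# in octave 4
Result = G#4


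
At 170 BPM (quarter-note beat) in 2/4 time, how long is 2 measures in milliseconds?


Let's work it out.
Quarter-note beat duration = 60000 / 170 ms
Beats per measure (2/4) = 2
One measure = 2 × 60000 / 170 = 120000 / 170 ms
2 measures = 2 × 120000 / 170 = 240000 / 170
= 1411.8 ms


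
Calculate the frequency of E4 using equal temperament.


f = 440 × 2^(n/12) where n = semitones from A4
E4: -5 semitones from A4
f = 440 × 2^(-5/12)
f = 329.63 Hz


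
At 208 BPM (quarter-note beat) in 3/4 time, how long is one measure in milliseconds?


Step by step:
Quarter-note beat duration = 60000 / 208 ms
Beats per measure (3/4) = 3
One measure = 3 × 60000 / 208 = 180000 / 208 ms
= 865.4 ms


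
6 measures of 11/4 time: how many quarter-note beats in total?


Let's work it out.
Time signature 11/4: the bottom number 4 means the quarter note gets one count
The top number 11 means 11 quarter-note beats per measure
Total = 11 × 6 measures
= 66 quarter-note beats


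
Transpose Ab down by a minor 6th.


minor 6th: 6 letter names, 8 semitones
Letter: A - 5 → C
Pitch: Ab - 8 semitones, spelled as a C → C
= C


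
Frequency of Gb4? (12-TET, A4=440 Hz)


Step by step:
f = 440 × 2^(n/12) where n = semitones from A4
Gb4: -3 semitones from A4
f = 440 × 2^(-3/12)
f = 369.99 Hz


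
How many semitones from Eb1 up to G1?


Reasoning:
Absolute semitone position = octave×12 + chromatic position
Eb1: 1×12 + 3 = 15
G1: 1×12 + 7 = 19
Difference = 19 - 15 = 4
= 4 semitones


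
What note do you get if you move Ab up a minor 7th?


minor 7th: 7 letter names, 10 semitones
Letter: A + 6 → G
Pitch: Ab + 10 semitones, spelled as a G → Gb
= Gb


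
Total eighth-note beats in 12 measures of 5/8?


Time signature 5/8: the bottom number 8 means the eighth note gets one count
The top number 5 means 5 eighth-note beats per measure
Total = 5 × 12 measures
= 60 eighth-note beats


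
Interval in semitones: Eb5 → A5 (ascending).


Absolute semitone position = octave×12 + chromatic position
Eb5: 5×12 + 3 = 63
A5: 5×12 + 9 = 69
Difference = 69 - 63 = 6
= 6 semitones


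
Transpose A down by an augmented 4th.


Solution.
augmented 4th: 4 letter names, 6 semitones
Letter: A - 3 → E
Pitch: A - 6 semitones, spelled as an E → Eb
= Eb


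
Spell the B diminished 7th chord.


Solution.
Diminished 7th chord = root + minor 3rd + diminished 5th + diminished 7th
Seventh chords stack in thirds, so the letter names are B-D-F-A
Root: B
Minor 3rd above B: D
Diminished 5th above B: F
Diminished 7th above B: Ab
Chord = B D F Ab


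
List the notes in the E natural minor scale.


Step by step:
Natural minor scale pattern: W-H-W-W-H-W-W (2-1-2-2-1-2-2 semitones)
Starting from E:
  E + 2 semitones → F#
  F# + 1 semitone → G
  G + 2 semitones → A
  A + 2 semitones → B
  B + 1 semitone → C
  C + 2 semitones → D
  D + 2 semitones → E
Scale = E F# G A B C D


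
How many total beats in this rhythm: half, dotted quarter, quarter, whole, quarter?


Let's work it out.
Beat values:
  half = 2 beats
  dotted quarter = 1.5 beats
  quarter = 1 beat
  whole = 4 beats
  quarter = 1 beat
Sum = 2 + 1.5 + 1 + 4 + 1
= 9.5 beats


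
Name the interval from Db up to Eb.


Letter names: D → E spans 2 letter names → a 2nd
Semitones: Db → Eb = 2 half-steps
A 2nd of 2 semitones is a major 2nd
= major 2nd


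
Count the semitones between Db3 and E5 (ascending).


Working:
Absolute semitone position = octave×12 + chromatic position
Db3: 3×12 + 1 = 37
E5: 5×12 + 4 = 64
Difference = 64 - 37 = 27
= 27 semitones


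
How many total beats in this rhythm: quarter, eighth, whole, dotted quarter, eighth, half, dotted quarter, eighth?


Step by step:
Beat values:
  quarter = 1 beat
  eighth = 0.5 beats
  whole = 4 beats
  dotted quarter = 1.5 beats
  eighth = 0.5 beats
  half = 2 beats
  dotted quarter = 1.5 beats
  eighth = 0.5 beats
Sum = 1 + 0.5 + 4 + 1.5 + 0.5 + 2 + 1.5 + 0.5
= 11.5 beats


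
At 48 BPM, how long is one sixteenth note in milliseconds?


One quarter-note beat = 60000 / BPM = 60000 / 48 ms
Sixteenth note = 1/4 × quarter note
Duration = 1/4 × 60000 / 48 = 15000 / 48
= 312.5 ms


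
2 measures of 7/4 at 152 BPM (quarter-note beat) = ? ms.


Let's work it out.
Quarter-note beat duration = 60000 / 152 ms
Beats per measure (7/4) = 7
One measure = 7 × 60000 / 152 = 420000 / 152 ms
2 measures = 2 × 420000 / 152 = 840000 / 152
= 5526.3 ms


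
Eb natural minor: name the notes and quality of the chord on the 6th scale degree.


Let's work it out.
Eb natural minor scale: Eb F Gb Ab Bb Cb Db
Diatonic triad on degree 6 stacks scale notes 6, 1, 3: Cb Eb Gb
Cb→Eb = 4 semitones; Cb→Gb = 7 semitones → major triad
= Cb Eb Gb (major)


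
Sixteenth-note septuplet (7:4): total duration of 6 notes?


Working:
Septuplet: 7 notes occupy the space of 4 sixteenth notes
Space = 4 × 1/4 = 1 beat
Each septuplet note = 1 / 7 = 1/7 beats
6 notes = 6 × 1/7 = 6/7
= 6/7 beats


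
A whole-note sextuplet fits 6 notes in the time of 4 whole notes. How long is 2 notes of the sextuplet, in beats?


Sextuplet: 6 notes occupy the space of 4 whole notes
Space = 4 × 4 = 16 beats
Each sextuplet note = 16 / 6 = 8/3 beats
2 notes = 2 × 8/3 = 16/3
= 16/3 beats


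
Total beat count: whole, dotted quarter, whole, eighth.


Beat values:
  whole = 4 beats
  dotted quarter = 1.5 beats
  whole = 4 beats
  eighth = 0.5 beats
Sum = 4 + 1.5 + 4 + 0.5
= 10 beats


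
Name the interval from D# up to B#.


Working:
Letter names: D → B spans 6 letter names → a 6th
Semitones: D# → B# = 9 half-steps
A 6th of 9 semitones is a major 6th
= major 6th


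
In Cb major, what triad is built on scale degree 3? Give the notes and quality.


Working:
Cb major scale: Cb Db Eb Fb Gb Ab Bb
Diatonic triad on degree 3 stacks scale notes 3, 5, 7: Eb Gb Bb
Eb→Gb = 3 semitones; Eb→Bb = 7 semitones → minor triad
= Eb Gb Bb (minor)


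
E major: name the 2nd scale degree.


Major scale pattern: W-W-H-W-W-W-H (2-2-1-2-2-2-1 semitones)
Starting from E:
  E + 2 semitones → F#
  F# + 2 semitones → G#
  G# + 1 semitone → A
  A + 2 semitones → B
  B + 2 semitones → C#
  C# + 2 semitones → D#
  D# + 1 semitone → E
Scale: E F# G# A B C# D#
Degree 2 = F#


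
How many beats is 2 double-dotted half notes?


Working:
Base half note = 2 beats
Dot 1 adds half the previous value: +1
Dot 2 adds half the previous value: +1/2
One double-dotted half = 2 + 1 + 1/2 = 7/2
2 of them = 2 × 7/2 = 7
= 7 beats


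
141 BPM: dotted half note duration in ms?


Working:
One quarter-note beat = 60000 / BPM = 60000 / 141 ms
Dotted half note = 3 × quarter note
Duration = 3 × 60000 / 141 = 180000 / 141
= 1276.6 ms


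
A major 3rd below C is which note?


A 3rd spans 3 letter names, so from C we land on A
A major 3rd = 4 semitones below C
Spell A at that pitch: Ab
= Ab


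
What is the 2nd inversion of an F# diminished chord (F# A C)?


Step by step:
Root position: F# A C
2nd inversion: move root and 3rd up an octave
Bass note: C
Notes (bottom to top) = C F# A


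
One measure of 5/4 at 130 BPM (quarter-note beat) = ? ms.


Working:
Quarter-note beat duration = 60000 / 130 ms
Beats per measure (5/4) = 5
One measure = 5 × 60000 / 130 = 300000 / 130 ms
= 2307.7 ms


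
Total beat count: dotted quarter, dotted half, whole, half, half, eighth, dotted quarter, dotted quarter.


Working:
Beat values:
  dotted quarter = 1.5 beats
  dotted half = 3 beats
  whole = 4 beats
  half = 2 beats
  half = 2 beats
  eighth = 0.5 beats
  dotted quarter = 1.5 beats
  dotted quarter = 1.5 beats
Sum = 1.5 + 3 + 4 + 2 + 2 + 0.5 + 1.5 + 1.5
= 16 beats


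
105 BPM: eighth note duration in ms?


Working:
One quarter-note beat = 60000 / BPM = 60000 / 105 ms
Eighth note = 1/2 × quarter note
Duration = 1/2 × 60000 / 105 = 30000 / 105
= 285.7 ms


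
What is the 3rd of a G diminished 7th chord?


Let's work it out.
Diminished 7th chord = root + minor 3rd + diminished 5th + diminished 7th
Seventh chords stack in thirds, so the letter names are G-B-D-F
Root: G
Minor 3rd above G: Bb
Diminished 5th above G: Db
Diminished 7th above G: Fb
The 3rd = Bb


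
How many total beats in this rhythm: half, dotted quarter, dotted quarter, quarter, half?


Reasoning:
Beat values:
  half = 2 beats
  dotted quarter = 1.5 beats
  dotted quarter = 1.5 beats
  quarter = 1 beat
  half = 2 beats
Sum = 2 + 1.5 + 1.5 + 1 + 2
= 8 beats


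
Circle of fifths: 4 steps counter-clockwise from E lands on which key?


Each counter-clockwise step moves down a perfect 5th (= up a perfect 4th)
From E: E → A → D → G → C
= C


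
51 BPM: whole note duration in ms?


Solution.
One quarter-note beat = 60000 / BPM = 60000 / 51 ms
Whole note = 4 × quarter note
Duration = 4 × 60000 / 51 = 240000 / 51
= 4705.9 ms


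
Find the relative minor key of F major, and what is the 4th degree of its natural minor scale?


Solution.
The relative minor shares the major's key signature and starts on its 6th degree
6th degree = a major 6th above the tonic; a major 6th above F is D
→ relative minor of F major is D minor
D natural minor scale: D E F G A Bb C
= D minor; 4th degree = G


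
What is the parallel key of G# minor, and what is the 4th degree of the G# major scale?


Let's work it out.
Parallel keys share the same tonic but differ in mode
G# minor → parallel is G# major
G# major scale: G# A# B# C# D# E# F##
= G# major; 4th degree = C#


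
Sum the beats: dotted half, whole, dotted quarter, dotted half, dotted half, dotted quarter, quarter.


Let's work it out.
Beat values:
  dotted half = 3 beats
  whole = 4 beats
  dotted quarter = 1.5 beats
  dotted half = 3 beats
  dotted half = 3 beats
  dotted quarter = 1.5 beats
  quarter = 1 beat
Sum = 3 + 4 + 1.5 + 3 + 3 + 1.5 + 1
= 17 beats


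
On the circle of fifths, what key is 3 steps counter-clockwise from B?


Working:
Each counter-clockwise step moves down a perfect 5th (= up a perfect 4th)
From B: B → E → A → D
= D


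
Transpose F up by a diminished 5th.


diminished 5th: 5 letter names, 6 semitones
Letter: F + 4 → C
Pitch: F + 6 semitones, spelled as a C → Cb
= Cb


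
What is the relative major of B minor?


Reasoning:
The relative major shares the key signature and is a minor 3rd above the minor tonic
A minor 3rd above B is D
→ relative major of B minor is D major
= D major


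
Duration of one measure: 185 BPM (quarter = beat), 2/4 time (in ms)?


Working:
Quarter-note beat duration = 60000 / 185 ms
Beats per measure (2/4) = 2
One measure = 2 × 60000 / 185 = 120000 / 185 ms
= 648.6 ms


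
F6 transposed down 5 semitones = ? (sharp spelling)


Reasoning:
F6: chromatic position 5 in octave 6 → absolute = 6×12 + 5 = 77
Transpose down 5: 77 - 5 = 72
72 = 6×12 + 0 → C in octave 6
Result = C6


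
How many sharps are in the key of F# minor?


Working:
Sharp minor keys follow the circle of fifths: A(0), E(1), B(2), F#(3), C#(4), G#(5), D#(6), A#(7)
F# minor has 3 sharps
Order of sharps: F# C# G# D# A# E# B# → first 3: F#, C#, G#
= 3 sharps


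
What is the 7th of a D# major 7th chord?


Working:
Major 7th chord = root + major 3rd + perfect 5th + major 7th
Seventh chords stack in thirds, so the letter names are D-F-A-C
Root: D#
Major 3rd above D#: F##
Perfect 5th above D#: A#
Major 7th above D#: C##
The 7th = C##


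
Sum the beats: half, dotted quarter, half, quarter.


Beat values:
  half = 2 beats
  dotted quarter = 1.5 beats
  half = 2 beats
  quarter = 1 beat
Sum = 2 + 1.5 + 2 + 1
= 6.5 beats


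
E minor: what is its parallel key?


Reasoning:
Parallel keys share the same tonic but differ in mode
E minor → parallel is E major
= E major


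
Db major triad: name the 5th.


Major triad = root + major 3rd (4 semitones) + perfect 5th (7 semitones)
A triad on Db stacks thirds, so the chord tones use letter names D-F-A
Root: Db
Major 3rd above Db: F
Perfect 5th above Db: Ab
The 5th = Ab


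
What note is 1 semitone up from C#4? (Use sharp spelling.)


Let's work it out.
C#4: chromatic position 1 in octave 4 → absolute = 4×12 + 1 = 49
Transpose up 1: 49 + 1 = 50
50 = 4×12 + 2 → D in octave 4
Result = D4


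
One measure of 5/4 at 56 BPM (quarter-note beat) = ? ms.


Let's work it out.
Quarter-note beat duration = 60000 / 56 ms
Beats per measure (5/4) = 5
One measure = 5 × 60000 / 56 = 300000 / 56 ms
= 5357.1 ms


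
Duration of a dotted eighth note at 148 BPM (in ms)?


Reasoning:
One quarter-note beat = 60000 / BPM = 60000 / 148 ms
Dotted eighth note = 3/4 × quarter note
Duration = 3/4 × 60000 / 148 = 45000 / 148
= 304.1 ms


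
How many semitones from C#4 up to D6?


Step by step:
Absolute semitone position = octave×12 + chromatic position
C#4: 4×12 + 1 = 49
D6: 6×12 + 2 = 74
Difference = 74 - 49 = 25
= 25 semitones


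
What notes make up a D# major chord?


Let's work it out.
Major triad = root + major 3rd (4 semitones) + perfect 5th (7 semitones)
A triad on D# stacks thirds, so the chord tones use letter names D-F-A
Root: D#
Major 3rd above D#: F##
Perfect 5th above D#: A#
Chord = D# F## A#


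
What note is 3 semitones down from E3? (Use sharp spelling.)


E3: chromatic position 4 in octave 3 → absolute = 3×12 + 4 = 40
Transpose down 3: 40 - 3 = 37
37 = 3×12 + 1 → C# in octave 3
Result = C#3


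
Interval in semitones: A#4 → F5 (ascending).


Working:
Absolute semitone position = octave×12 + chromatic position
A#4: 4×12 + 10 = 58
F5: 5×12 + 5 = 65
Difference = 65 - 58 = 7
= 7 semitones


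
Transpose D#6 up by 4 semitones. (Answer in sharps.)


D#6: chromatic position 3 in octave 6 → absolute = 6×12 + 3 = 75
Transpose up 4: 75 + 4 = 79
79 = 6×12 + 7 → G in octave 6
Result = G6


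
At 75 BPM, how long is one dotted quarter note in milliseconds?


Working:
One quarter-note beat = 60000 / BPM = 60000 / 75 ms
Dotted quarter note = 3/2 × quarter note
Duration = 3/2 × 60000 / 75 = 90000 / 75
= 1200.0 ms


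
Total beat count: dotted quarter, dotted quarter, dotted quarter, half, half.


Step by step:
Beat values:
  dotted quarter = 1.5 beats
  dotted quarter = 1.5 beats
  dotted quarter = 1.5 beats
  half = 2 beats
  half = 2 beats
Sum = 1.5 + 1.5 + 1.5 + 2 + 2
= 8.5 beats


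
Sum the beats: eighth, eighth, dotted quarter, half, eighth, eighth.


Working:
Beat values:
  eighth = 0.5 beats
  eighth = 0.5 beats
  dotted quarter = 1.5 beats
  half = 2 beats
  eighth = 0.5 beats
  eighth = 0.5 beats
Sum = 0.5 + 0.5 + 1.5 + 2 + 0.5 + 0.5
= 5.5 beats


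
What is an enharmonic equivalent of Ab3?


Step by step:
Enharmonic notes sound the same pitch but are spelled with different letter names
Ab and G# name the same pitch class
= G#3


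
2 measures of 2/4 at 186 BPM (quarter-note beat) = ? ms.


Working:
Quarter-note beat duration = 60000 / 186 ms
Beats per measure (2/4) = 2
One measure = 2 × 60000 / 186 = 120000 / 186 ms
2 measures = 2 × 120000 / 186 = 240000 / 186
= 1290.3 ms


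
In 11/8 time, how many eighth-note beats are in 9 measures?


Step by step:
Time signature 11/8: the bottom number 8 means the eighth note gets one count
The top number 11 means 11 eighth-note beats per measure
Total = 11 × 9 measures
= 99 eighth-note beats


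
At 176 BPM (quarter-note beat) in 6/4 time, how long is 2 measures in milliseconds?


Quarter-note beat duration = 60000 / 176 ms
Beats per measure (6/4) = 6
One measure = 6 × 60000 / 176 = 360000 / 176 ms
2 measures = 2 × 360000 / 176 = 720000 / 176
= 4090.9 ms


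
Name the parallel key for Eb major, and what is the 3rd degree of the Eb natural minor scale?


Step by step:
Parallel keys share the same tonic but differ in mode
Eb major → parallel is Eb minor
Eb natural minor scale: Eb F Gb Ab Bb Cb Db
= Eb minor; 3rd degree = Gb


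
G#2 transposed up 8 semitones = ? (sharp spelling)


Working:
G#2: chromatic position 8 in octave 2 → absolute = 2×12 + 8 = 32
Transpose up 8: 32 + 8 = 40
40 = 3×12 + 4 → E in octave 3
Result = E3


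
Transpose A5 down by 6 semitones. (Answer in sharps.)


A5: chromatic position 9 in octave 5 → absolute = 5×12 + 9 = 69
Transpose down 6: 69 - 6 = 63
63 = 5×12 + 3 → D# in octave 5
Result = D#5


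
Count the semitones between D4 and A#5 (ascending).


Let's work it out.
Absolute semitone position = octave×12 + chromatic position
D4: 4×12 + 2 = 50
A#5: 5×12 + 10 = 70
Difference = 70 - 50 = 20
= 20 semitones


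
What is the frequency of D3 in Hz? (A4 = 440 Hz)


Step by step:
f = 440 × 2^(n/12) where n = semitones from A4
D3: -19 semitones from A4
f = 440 × 2^(-19/12)
f = 146.83 Hz


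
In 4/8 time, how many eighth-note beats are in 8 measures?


Working:
Time signature 4/8: the bottom number 8 means the eighth note gets one count
The top number 4 means 4 eighth-note beats per measure
Total = 4 × 8 measures
= 32 eighth-note beats


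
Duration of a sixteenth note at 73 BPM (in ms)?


One quarter-note beat = 60000 / BPM = 60000 / 73 ms
Sixteenth note = 1/4 × quarter note
Duration = 1/4 × 60000 / 73 = 15000 / 73
= 205.5 ms


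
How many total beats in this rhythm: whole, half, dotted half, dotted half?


Reasoning:
Beat values:
  whole = 4 beats
  half = 2 beats
  dotted half = 3 beats
  dotted half = 3 beats
Sum = 4 + 2 + 3 + 3
= 12 beats


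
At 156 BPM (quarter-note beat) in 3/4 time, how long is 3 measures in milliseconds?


Working:
Quarter-note beat duration = 60000 / 156 ms
Beats per measure (3/4) = 3
One measure = 3 × 60000 / 156 = 180000 / 156 ms
3 measures = 3 × 180000 / 156 = 540000 / 156
= 3461.5 ms


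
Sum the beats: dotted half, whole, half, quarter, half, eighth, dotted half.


Beat values:
  dotted half = 3 beats
  whole = 4 beats
  half = 2 beats
  quarter = 1 beat
  half = 2 beats
  eighth = 0.5 beats
  dotted half = 3 beats
Sum = 3 + 4 + 2 + 1 + 2 + 0.5 + 3
= 15.5 beats


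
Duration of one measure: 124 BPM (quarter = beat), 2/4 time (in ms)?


Solution.
Quarter-note beat duration = 60000 / 124 ms
Beats per measure (2/4) = 2
One measure = 2 × 60000 / 124 = 120000 / 124 ms
= 967.7 ms


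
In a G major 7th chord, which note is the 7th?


Step by step:
Major 7th chord = root + major 3rd + perfect 5th + major 7th
Seventh chords stack in thirds, so the letter names are G-B-D-F
Root: G
Major 3rd above G: B
Perfect 5th above G: D
Major 7th above G: F#
The 7th = F#


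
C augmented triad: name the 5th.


Solution.
Augmented triad = root + major 3rd (4 semitones) + augmented 5th (8 semitones)
A triad on C stacks thirds, so the chord tones use letter names C-E-G
Root: C
Major 3rd above C: E
Augmented 5th above C: G#
The 5th = G#


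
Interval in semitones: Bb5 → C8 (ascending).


Working:
Absolute semitone position = octave×12 + chromatic position
Bb5: 5×12 + 10 = 70
C8: 8×12 + 0 = 96
Difference = 96 - 70 = 26
= 26 semitones


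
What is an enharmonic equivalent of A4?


Reasoning:
Enharmonic notes sound the same pitch but are spelled with different letter names
A and Bbb name the same pitch class
= Bbb4


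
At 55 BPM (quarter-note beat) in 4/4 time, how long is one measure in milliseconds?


Reasoning:
Quarter-note beat duration = 60000 / 55 ms
Beats per measure (4/4) = 4
One measure = 4 × 60000 / 55 = 240000 / 55 ms
= 4363.6 ms


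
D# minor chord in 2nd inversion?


Working:
Root position: D# F# A#
2nd inversion: move root and 3rd up an octave
Bass note: A#
Notes (bottom to top) = A# D# F#


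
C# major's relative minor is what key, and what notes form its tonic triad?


The relative minor shares the major's key signature and starts on its 6th degree
6th degree = a major 6th above the tonic; a major 6th above C# is A#
→ relative minor of C# major is A# minor
Tonic triad of A# minor = root + minor 3rd + perfect 5th = A# C# E#
= A# minor; triad = A# C# E#


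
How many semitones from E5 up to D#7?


Absolute semitone position = octave×12 + chromatic position
E5: 5×12 + 4 = 64
D#7: 7×12 + 3 = 87
Difference = 87 - 64 = 23
= 23 semitones


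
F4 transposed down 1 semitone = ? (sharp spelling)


Step by step:
F4: chromatic position 5 in octave 4 → absolute = 4×12 + 5 = 53
Transpose down 1: 53 - 1 = 52
52 = 4×12 + 4 → E in octave 4
Result = E4


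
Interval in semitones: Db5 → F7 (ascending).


Reasoning:
Absolute semitone position = octave×12 + chromatic position
Db5: 5×12 + 1 = 61
F7: 7×12 + 5 = 89
Difference = 89 - 61 = 28
= 28 semitones


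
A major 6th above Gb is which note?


A 6th spans 6 letter names, so from G we land on E
A major 6th = 9 semitones above Gb
Spell E at that pitch: Eb
= Eb


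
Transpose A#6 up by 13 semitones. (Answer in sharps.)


Step by step:
A#6: chromatic position 10 in octave 6 → absolute = 6×12 + 10 = 82
Transpose up 13: 82 + 13 = 95
95 = 7×12 + 11 → B in octave 7
Result = B7


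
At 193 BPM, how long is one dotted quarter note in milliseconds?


Working:
One quarter-note beat = 60000 / BPM = 60000 / 193 ms
Dotted quarter note = 3/2 × quarter note
Duration = 3/2 × 60000 / 193 = 90000 / 193
= 466.3 ms


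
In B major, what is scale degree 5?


Reasoning:
Major scale pattern: W-W-H-W-W-W-H (2-2-1-2-2-2-1 semitones)
Starting from B:
  B + 2 semitones → C#
  C# + 2 semitones → D#
  D# + 1 semitone → E
  E + 2 semitones → F#
  F# + 2 semitones → G#
  G# + 2 semitones → A#
  A# + 1 semitone → B
Scale: B C# D# E F# G# A#
Degree 5 = F#


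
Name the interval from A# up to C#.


Letter names: A → C spans 3 letter names → a 3rd
Semitones: A# → C# = 3 half-steps
A 3rd of 3 semitones is a minor 3rd
= minor 3rd


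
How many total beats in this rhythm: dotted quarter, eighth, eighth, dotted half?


Beat values:
  dotted quarter = 1.5 beats
  eighth = 0.5 beats
  eighth = 0.5 beats
  dotted half = 3 beats
Sum = 1.5 + 0.5 + 0.5 + 3
= 5.5 beats


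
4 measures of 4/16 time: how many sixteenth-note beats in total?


Time signature 4/16: the bottom number 16 means the sixteenth note gets one count
The top number 4 means 4 sixteenth-note beats per measure
Total = 4 × 4 measures
= 16 sixteenth-note beats


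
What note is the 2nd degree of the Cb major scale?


Reasoning:
Major scale pattern: W-W-H-W-W-W-H (2-2-1-2-2-2-1 semitones)
Starting from Cb:
  Cb + 2 semitones → Db
  Db + 2 semitones → Eb
  Eb + 1 semitone → Fb
  Fb + 2 semitones → Gb
  Gb + 2 semitones → Ab
  Ab + 2 semitones → Bb
  Bb + 1 semitone → Cb
Scale: Cb Db Eb Fb Gb Ab Bb
Degree 2 = Db


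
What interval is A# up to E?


Step by step:
Letter names: A → E spans 5 letter names → a 5th
Semitones: A# → E = 6 half-steps
A 5th of 6 semitones is a diminished 5th
= diminished 5th


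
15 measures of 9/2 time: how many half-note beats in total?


Step by step:
Time signature 9/2: the bottom number 2 means the half note gets one count
The top number 9 means 9 half-note beats per measure
Total = 9 × 15 measures
= 135 half-note beats


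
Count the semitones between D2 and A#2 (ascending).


Working:
Absolute semitone position = octave×12 + chromatic position
D2: 2×12 + 2 = 26
A#2: 2×12 + 10 = 34
Difference = 34 - 26 = 8
= 8 semitones


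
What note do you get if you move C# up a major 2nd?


Solution.
major 2nd: 2 letter names, 2 semitones
Letter: C + 1 → D
Pitch: C# + 2 semitones, spelled as a D → D#
= D#


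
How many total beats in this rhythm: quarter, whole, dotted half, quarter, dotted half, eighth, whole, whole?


Reasoning:
Beat values:
  quarter = 1 beat
  whole = 4 beats
  dotted half = 3 beats
  quarter = 1 beat
  dotted half = 3 beats
  eighth = 0.5 beats
  whole = 4 beats
  whole = 4 beats
Sum = 1 + 4 + 3 + 1 + 3 + 0.5 + 4 + 4
= 20.5 beats


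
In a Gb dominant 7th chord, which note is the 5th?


Let's work it out.
Dominant 7th chord = root + major 3rd + perfect 5th + minor 7th
Seventh chords stack in thirds, so the letter names are G-B-D-F
Root: Gb
Major 3rd above Gb: Bb
Perfect 5th above Gb: Db
Minor 7th above Gb: Fb
The 5th = Db


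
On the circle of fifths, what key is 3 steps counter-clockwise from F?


Solution.
Each counter-clockwise step moves down a perfect 5th (= up a perfect 4th)
From F: F → Bb → Eb → Ab
= Ab


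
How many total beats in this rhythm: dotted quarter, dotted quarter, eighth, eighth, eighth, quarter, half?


Let's work it out.
Beat values:
  dotted quarter = 1.5 beats
  dotted quarter = 1.5 beats
  eighth = 0.5 beats
  eighth = 0.5 beats
  eighth = 0.5 beats
  quarter = 1 beat
  half = 2 beats
Sum = 1.5 + 1.5 + 0.5 + 0.5 + 0.5 + 1 + 2
= 7.5 beats
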